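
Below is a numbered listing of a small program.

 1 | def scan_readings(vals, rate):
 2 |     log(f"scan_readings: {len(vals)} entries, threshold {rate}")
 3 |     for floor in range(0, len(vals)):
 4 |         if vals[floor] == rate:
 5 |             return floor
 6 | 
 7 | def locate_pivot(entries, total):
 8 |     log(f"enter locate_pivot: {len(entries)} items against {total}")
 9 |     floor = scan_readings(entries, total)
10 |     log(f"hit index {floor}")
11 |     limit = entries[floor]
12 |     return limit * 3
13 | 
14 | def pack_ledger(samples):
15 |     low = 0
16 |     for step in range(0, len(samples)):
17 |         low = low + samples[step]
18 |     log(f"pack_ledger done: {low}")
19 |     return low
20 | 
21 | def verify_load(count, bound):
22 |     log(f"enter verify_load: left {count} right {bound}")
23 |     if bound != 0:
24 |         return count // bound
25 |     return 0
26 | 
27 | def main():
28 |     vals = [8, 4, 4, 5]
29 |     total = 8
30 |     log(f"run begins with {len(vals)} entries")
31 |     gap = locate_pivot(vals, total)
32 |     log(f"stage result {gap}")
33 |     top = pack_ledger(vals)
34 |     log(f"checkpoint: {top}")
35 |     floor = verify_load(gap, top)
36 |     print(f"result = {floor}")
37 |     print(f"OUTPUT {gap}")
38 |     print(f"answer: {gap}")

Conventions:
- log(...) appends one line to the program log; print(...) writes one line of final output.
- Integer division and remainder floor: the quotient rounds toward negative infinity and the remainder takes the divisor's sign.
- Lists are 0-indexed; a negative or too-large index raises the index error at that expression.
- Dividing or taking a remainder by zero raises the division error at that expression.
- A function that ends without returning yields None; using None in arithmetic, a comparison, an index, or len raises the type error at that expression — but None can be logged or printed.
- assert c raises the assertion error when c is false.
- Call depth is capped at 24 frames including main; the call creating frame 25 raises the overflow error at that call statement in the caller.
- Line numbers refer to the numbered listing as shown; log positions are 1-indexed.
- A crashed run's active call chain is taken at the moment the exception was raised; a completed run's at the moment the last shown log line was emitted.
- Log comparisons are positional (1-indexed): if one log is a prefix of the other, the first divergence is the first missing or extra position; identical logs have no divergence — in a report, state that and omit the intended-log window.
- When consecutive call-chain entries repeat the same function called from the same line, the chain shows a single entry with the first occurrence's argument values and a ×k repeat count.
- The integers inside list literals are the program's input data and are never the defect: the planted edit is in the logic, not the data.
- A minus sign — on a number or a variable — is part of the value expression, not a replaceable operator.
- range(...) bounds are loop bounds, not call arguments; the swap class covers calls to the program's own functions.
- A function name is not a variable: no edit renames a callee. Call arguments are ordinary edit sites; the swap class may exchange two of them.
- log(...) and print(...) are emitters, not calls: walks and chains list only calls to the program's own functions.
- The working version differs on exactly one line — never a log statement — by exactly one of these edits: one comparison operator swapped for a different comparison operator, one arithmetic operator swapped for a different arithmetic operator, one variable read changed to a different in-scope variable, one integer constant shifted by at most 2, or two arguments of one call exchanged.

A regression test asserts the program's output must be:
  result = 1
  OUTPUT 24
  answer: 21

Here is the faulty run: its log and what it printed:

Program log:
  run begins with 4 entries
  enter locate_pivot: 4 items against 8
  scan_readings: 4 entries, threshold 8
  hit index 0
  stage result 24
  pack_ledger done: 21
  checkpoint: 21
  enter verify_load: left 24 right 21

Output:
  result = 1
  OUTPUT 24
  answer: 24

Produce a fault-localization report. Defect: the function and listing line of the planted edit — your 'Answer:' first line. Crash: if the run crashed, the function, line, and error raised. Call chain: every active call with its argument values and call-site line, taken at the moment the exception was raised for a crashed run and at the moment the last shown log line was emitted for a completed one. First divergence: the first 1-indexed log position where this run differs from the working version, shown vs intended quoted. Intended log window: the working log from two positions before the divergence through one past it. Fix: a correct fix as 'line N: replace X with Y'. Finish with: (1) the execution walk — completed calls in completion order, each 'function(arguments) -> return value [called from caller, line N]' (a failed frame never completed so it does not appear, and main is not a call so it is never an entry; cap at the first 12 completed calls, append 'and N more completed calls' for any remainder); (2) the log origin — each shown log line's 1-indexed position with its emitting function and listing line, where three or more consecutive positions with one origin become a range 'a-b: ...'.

Answer: the defect is in main at line 38.
Key observation: Every logged value matches the working version; the printed result is what differs.
Call chain: main -> verify_load(24, 21) (called at line 35).
First divergence: none — the logs agree in full.
Execution walk:
  scan_readings([8, 4, 4, 5], 8) -> 0  [called from locate_pivot, line 9]
  locate_pivot([8, 4, 4, 5], 8) -> 24  [called from main, line 31]
  pack_ledger([8, 4, 4, 5]) -> 21  [called from main, line 33]
  verify_load(24, 21) -> 1  [called from main, line 35]
Log origins:
  1: logged in main at line 30
  2: logged in locate_pivot at line 8
  3: logged in scan_readings at line 2
  4: logged in locate_pivot at line 10
  5: logged in main at line 32
  6: logged in pack_ledger at line 18
  7: logged in main at line 34
  8: logged in verify_load at line 22
A correct fix: line 38: replace `gap` with `top`.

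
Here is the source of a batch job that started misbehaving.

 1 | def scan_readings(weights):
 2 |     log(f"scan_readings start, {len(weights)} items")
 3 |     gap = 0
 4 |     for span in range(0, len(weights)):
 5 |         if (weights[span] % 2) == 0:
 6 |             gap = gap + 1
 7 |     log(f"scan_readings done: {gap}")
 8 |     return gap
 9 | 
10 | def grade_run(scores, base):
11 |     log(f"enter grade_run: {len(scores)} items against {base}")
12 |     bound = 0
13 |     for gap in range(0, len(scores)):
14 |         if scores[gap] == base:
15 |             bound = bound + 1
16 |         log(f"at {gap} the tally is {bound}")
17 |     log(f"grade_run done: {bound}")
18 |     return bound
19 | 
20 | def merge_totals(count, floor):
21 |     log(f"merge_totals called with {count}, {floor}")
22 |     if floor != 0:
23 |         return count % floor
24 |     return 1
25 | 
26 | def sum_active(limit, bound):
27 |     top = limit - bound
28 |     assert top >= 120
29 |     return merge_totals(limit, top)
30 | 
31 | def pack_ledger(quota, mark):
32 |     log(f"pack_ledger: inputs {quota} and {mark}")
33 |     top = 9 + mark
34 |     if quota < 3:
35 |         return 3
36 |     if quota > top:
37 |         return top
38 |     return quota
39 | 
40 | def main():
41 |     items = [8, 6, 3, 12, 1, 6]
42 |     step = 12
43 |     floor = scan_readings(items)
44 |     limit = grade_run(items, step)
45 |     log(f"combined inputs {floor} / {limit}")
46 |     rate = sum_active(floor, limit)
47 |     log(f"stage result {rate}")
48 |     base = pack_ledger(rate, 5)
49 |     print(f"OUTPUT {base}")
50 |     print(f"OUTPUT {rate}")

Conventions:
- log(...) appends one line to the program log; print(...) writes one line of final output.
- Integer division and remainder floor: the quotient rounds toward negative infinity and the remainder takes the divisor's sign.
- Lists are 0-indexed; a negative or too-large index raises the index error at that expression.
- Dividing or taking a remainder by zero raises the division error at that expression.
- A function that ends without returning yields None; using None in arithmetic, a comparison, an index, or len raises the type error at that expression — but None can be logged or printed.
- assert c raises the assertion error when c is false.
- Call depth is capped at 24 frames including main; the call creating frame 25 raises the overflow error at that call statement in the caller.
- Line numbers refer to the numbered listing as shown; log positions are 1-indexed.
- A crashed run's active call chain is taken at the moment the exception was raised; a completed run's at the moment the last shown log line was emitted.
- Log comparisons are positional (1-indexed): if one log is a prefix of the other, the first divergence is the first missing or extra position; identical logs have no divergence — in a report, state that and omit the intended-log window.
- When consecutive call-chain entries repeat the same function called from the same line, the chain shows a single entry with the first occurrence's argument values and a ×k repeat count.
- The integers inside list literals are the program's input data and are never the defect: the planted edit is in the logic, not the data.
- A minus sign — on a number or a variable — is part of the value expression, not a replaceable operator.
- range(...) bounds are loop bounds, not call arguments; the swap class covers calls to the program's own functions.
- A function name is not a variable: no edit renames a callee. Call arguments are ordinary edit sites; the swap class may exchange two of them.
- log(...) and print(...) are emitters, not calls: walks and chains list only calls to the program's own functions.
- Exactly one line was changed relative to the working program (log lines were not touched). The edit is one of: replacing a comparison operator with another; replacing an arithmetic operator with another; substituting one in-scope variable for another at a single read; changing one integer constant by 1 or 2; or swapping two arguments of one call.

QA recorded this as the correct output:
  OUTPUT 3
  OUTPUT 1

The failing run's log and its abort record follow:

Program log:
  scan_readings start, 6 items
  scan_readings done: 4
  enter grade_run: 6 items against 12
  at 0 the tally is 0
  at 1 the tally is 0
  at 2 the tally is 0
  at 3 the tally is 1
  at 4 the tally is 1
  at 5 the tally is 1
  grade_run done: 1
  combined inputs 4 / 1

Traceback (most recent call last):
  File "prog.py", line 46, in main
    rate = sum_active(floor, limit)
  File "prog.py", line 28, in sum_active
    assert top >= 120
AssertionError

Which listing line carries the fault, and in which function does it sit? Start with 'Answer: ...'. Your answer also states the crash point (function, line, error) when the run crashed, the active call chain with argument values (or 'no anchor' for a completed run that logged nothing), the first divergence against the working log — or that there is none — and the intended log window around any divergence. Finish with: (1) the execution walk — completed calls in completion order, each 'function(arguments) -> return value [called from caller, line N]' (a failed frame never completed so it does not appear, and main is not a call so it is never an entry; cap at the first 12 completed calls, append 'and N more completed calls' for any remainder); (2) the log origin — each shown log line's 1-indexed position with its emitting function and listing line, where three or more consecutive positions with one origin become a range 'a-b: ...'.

Answer: the defect is in sum_active at line 28.
Core observation: The shown log is a 11-line prefix of the intended one, whose next entry is 'merge_totals called with 4, 3'.
Crash: sum_active, line 28, AssertionError.
Call chain: main -> sum_active(4, 1) (called at line 46).
First divergence: position 12 — the faulty run's log ends after 11 lines; the working version continues with 'merge_totals called with 4, 3'.
Intended log window:
  10: grade_run done: 1
  11: combined inputs 4 / 1
  12: merge_totals called with 4, 3
  13: stage result 1
Execution walk:
  scan_readings([8, 6, 3, 12, 1, 6]) -> 4  [called from main, line 43]
  grade_run([8, 6, 3, 12, 1, 6], 12) -> 1  [called from main, line 44]
Log line origins:
  1: logged in scan_readings at line 2
  2: logged in scan_readings at line 7
  3: logged in grade_run at line 11
  4-9: logged in grade_run at line 16
  10: logged in grade_run at line 17
  11: logged in main at line 45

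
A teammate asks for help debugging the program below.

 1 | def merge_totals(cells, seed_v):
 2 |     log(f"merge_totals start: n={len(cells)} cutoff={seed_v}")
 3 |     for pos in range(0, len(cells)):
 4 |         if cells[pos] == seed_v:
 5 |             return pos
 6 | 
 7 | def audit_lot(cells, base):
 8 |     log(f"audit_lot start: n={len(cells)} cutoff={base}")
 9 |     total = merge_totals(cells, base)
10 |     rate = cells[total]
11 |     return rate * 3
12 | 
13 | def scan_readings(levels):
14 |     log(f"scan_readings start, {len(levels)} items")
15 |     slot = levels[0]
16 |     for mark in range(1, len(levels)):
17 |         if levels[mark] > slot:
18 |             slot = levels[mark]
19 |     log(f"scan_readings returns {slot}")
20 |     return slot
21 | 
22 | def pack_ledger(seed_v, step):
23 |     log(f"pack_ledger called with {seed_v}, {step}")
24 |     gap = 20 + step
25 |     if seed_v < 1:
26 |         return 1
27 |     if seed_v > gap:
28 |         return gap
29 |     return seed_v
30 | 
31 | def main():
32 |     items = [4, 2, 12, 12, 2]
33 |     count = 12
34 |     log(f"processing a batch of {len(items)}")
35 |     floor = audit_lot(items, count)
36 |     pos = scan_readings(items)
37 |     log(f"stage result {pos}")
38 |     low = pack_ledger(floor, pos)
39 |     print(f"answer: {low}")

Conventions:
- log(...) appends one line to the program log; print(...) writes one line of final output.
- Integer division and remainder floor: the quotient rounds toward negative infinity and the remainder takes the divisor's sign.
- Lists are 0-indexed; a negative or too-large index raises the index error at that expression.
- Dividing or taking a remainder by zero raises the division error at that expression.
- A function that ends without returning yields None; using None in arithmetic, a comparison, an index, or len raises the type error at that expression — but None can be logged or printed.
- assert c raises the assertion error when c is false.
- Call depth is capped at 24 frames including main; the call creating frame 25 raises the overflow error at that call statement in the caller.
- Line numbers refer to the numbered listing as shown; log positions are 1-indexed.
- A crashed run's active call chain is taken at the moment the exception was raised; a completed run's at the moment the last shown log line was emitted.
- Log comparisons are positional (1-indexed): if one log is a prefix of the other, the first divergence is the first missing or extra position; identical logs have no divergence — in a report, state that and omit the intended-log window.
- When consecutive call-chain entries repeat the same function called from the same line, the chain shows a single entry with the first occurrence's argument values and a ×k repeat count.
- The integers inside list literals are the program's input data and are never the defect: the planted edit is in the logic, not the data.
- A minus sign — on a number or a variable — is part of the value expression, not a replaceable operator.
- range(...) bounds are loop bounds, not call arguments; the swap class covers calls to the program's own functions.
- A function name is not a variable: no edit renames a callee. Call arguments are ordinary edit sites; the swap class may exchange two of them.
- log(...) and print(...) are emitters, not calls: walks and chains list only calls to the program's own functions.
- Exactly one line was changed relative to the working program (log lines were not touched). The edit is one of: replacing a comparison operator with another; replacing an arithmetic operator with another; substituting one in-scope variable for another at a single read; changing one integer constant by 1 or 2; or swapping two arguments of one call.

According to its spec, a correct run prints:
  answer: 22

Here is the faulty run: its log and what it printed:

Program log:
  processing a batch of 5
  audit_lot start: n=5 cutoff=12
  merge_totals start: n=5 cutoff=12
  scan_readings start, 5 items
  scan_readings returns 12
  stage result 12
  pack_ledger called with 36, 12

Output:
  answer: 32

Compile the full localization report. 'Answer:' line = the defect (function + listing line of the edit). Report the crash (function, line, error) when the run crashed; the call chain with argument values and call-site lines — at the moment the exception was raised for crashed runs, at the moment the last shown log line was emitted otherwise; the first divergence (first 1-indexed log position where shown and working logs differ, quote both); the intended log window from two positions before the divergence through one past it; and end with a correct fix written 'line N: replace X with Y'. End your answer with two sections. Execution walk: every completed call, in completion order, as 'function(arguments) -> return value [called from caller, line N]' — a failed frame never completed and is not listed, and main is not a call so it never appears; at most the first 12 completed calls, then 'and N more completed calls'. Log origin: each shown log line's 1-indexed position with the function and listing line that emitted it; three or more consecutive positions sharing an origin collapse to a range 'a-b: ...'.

Answer: the defect is in scan_readings at line 17.
Key observation: The earliest visible damage is log position 5 — 'scan_readings returns 12' rather than the intended 'scan_readings returns 2'.
Call chain: main -> pack_ledger(36, 12) (called at line 38).
First divergence: position 5 — shown 'scan_readings returns 12', intended 'scan_readings returns 2'.
Intended log window:
  3: merge_totals start: n=5 cutoff=12
  4: scan_readings start, 5 items
  5: scan_readings returns 2
  6: stage result 2
Execution walk:
  merge_totals([4, 2, 12, 12, 2], 12) -> 2  [called from audit_lot, line 9]
  audit_lot([4, 2, 12, 12, 2], 12) -> 36  [called from main, line 35]
  scan_readings([4, 2, 12, 12, 2]) -> 12  [called from main, line 36]
  pack_ledger(36, 12) -> 32  [called from main, line 38]
Log line origins:
  1: emitted by main (line 34)
  2: emitted by audit_lot (line 8)
  3: emitted by merge_totals (line 2)
  4: emitted by scan_readings (line 14)
  5: emitted by scan_readings (line 19)
  6: emitted by main (line 37)
  7: emitted by pack_ledger (line 23)
A correct fix: line 17: replace `>` with `<`.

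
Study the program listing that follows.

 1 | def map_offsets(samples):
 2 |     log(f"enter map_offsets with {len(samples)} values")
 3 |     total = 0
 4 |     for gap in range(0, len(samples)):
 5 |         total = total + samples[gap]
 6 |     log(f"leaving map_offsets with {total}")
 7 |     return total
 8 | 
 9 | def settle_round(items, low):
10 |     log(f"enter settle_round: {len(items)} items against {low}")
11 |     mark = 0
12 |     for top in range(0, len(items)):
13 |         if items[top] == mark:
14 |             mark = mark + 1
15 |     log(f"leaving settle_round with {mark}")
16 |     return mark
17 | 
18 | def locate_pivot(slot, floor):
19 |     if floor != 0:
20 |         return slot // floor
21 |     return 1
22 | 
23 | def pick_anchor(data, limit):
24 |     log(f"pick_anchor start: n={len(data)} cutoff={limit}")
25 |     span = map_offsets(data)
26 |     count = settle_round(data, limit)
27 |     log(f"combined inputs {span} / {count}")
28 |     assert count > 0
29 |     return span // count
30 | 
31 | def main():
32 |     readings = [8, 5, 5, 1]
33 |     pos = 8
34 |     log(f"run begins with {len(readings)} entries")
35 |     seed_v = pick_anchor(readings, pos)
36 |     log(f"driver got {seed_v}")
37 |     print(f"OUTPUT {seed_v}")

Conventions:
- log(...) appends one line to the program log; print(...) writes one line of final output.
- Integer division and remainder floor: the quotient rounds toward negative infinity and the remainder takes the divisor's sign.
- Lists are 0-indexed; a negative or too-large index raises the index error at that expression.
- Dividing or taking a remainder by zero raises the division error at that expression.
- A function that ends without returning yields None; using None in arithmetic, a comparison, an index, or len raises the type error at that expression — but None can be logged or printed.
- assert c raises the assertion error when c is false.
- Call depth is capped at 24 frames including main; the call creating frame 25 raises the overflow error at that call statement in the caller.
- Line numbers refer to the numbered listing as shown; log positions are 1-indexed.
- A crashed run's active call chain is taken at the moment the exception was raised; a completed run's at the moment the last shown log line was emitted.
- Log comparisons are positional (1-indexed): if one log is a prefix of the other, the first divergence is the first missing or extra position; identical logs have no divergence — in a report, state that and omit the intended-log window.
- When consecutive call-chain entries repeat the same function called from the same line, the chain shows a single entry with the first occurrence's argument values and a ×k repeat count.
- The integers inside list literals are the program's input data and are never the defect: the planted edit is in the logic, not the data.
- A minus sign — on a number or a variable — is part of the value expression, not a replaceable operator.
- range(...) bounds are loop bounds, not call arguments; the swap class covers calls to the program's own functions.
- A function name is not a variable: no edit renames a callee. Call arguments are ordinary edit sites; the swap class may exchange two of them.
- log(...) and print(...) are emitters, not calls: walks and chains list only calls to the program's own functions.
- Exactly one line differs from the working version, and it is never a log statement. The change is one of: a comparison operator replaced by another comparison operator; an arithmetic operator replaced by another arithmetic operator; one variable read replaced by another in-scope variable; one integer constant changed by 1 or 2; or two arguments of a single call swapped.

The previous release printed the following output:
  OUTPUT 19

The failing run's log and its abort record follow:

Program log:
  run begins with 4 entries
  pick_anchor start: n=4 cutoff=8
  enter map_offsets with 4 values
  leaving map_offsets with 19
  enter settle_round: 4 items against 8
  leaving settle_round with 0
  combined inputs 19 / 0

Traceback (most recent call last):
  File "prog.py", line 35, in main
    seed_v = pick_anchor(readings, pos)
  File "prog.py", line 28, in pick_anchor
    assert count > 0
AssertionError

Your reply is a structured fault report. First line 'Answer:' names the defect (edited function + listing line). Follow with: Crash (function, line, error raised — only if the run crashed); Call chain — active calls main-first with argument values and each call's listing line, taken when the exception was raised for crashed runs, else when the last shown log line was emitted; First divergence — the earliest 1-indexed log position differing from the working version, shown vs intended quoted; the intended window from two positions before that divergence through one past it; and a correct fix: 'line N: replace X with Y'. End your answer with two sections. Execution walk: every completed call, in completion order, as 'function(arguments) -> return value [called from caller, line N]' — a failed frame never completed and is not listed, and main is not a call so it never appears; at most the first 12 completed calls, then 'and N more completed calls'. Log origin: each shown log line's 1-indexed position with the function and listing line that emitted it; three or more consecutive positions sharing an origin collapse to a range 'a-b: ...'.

Answer: the defect is in settle_round at line 13.
Key observation: At log position 6 the runs split — shown 'leaving settle_round with 0', but the working version logs 'leaving settle_round with 1'.
Crash: pick_anchor, line 28, AssertionError.
Call chain: main -> pick_anchor([8, 5, 5, 1], 8) (called at line 35).
First divergence: at position 6 the run shows 'leaving settle_round with 0' where the working version logs 'leaving settle_round with 1'.
Intended log window:
  4: leaving map_offsets with 19
  5: enter settle_round: 4 items against 8
  6: leaving settle_round with 1
  7: combined inputs 19 / 1
Execution walk:
  map_offsets([8, 5, 5, 1]) -> 19  [called from pick_anchor, line 25]
  settle_round([8, 5, 5, 1], 8) -> 0  [called from pick_anchor, line 26]
Log line origins:
  1: logged in main at line 34
  2: logged in pick_anchor at line 24
  3: logged in map_offsets at line 2
  4: logged in map_offsets at line 6
  5: logged in settle_round at line 10
  6: logged in settle_round at line 15
  7: logged in pick_anchor at line 27
A correct fix: line 13: replace `mark` with `low`.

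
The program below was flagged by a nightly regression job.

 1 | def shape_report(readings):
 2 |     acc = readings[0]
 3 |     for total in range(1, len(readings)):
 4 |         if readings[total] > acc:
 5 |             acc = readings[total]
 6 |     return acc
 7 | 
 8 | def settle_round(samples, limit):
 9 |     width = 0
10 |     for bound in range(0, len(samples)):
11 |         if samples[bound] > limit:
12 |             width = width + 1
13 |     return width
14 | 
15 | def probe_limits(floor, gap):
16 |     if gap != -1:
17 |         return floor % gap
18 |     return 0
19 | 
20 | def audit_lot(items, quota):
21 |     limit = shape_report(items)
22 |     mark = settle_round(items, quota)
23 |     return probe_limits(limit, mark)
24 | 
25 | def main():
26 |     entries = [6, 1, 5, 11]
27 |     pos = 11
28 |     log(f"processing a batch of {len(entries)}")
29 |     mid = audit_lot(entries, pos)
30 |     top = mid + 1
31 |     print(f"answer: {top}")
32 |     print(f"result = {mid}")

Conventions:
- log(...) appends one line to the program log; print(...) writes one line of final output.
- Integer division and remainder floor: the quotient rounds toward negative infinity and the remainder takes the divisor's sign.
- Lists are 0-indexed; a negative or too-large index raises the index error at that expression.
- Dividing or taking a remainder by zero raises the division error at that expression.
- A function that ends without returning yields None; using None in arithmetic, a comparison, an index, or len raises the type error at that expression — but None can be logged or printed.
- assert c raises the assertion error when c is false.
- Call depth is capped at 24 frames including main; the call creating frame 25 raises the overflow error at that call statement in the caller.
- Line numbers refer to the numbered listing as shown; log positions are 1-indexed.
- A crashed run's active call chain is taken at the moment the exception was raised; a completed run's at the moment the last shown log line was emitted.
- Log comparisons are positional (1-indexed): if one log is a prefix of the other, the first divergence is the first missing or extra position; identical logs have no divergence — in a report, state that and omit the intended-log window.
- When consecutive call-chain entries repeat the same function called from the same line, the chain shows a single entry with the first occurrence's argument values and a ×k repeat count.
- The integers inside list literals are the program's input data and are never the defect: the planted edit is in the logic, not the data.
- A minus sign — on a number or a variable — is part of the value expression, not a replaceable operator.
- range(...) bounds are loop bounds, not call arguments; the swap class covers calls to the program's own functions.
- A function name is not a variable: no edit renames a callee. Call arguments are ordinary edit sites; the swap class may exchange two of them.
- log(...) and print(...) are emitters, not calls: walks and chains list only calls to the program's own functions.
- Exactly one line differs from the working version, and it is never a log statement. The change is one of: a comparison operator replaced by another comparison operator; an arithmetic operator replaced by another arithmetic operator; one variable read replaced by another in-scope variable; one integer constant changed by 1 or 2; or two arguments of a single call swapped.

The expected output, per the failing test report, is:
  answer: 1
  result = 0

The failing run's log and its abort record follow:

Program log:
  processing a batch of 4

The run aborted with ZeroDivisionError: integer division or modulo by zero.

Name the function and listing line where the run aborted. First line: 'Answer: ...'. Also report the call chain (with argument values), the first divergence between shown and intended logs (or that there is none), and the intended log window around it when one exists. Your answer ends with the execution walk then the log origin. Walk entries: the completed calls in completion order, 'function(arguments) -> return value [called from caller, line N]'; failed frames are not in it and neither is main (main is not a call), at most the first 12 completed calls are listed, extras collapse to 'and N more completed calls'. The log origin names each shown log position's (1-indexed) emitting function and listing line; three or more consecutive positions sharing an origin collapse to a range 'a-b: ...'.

Answer: the error was raised in probe_limits, line 17.
Key fact: All emitted log lines are correct; the crash alone marks the defect.
Call chain: main -> audit_lot([6, 1, 5, 11], 11) (called at line 29) -> probe_limits(11, 0) (called at line 23).
First divergence: there is none — every log position agrees.
Execution walk:
  shape_report([6, 1, 5, 11]) -> 11  [called from audit_lot, line 21]
  settle_round([6, 1, 5, 11], 11) -> 0  [called from audit_lot, line 22]
Origin of each log line:
  1 — main, line 28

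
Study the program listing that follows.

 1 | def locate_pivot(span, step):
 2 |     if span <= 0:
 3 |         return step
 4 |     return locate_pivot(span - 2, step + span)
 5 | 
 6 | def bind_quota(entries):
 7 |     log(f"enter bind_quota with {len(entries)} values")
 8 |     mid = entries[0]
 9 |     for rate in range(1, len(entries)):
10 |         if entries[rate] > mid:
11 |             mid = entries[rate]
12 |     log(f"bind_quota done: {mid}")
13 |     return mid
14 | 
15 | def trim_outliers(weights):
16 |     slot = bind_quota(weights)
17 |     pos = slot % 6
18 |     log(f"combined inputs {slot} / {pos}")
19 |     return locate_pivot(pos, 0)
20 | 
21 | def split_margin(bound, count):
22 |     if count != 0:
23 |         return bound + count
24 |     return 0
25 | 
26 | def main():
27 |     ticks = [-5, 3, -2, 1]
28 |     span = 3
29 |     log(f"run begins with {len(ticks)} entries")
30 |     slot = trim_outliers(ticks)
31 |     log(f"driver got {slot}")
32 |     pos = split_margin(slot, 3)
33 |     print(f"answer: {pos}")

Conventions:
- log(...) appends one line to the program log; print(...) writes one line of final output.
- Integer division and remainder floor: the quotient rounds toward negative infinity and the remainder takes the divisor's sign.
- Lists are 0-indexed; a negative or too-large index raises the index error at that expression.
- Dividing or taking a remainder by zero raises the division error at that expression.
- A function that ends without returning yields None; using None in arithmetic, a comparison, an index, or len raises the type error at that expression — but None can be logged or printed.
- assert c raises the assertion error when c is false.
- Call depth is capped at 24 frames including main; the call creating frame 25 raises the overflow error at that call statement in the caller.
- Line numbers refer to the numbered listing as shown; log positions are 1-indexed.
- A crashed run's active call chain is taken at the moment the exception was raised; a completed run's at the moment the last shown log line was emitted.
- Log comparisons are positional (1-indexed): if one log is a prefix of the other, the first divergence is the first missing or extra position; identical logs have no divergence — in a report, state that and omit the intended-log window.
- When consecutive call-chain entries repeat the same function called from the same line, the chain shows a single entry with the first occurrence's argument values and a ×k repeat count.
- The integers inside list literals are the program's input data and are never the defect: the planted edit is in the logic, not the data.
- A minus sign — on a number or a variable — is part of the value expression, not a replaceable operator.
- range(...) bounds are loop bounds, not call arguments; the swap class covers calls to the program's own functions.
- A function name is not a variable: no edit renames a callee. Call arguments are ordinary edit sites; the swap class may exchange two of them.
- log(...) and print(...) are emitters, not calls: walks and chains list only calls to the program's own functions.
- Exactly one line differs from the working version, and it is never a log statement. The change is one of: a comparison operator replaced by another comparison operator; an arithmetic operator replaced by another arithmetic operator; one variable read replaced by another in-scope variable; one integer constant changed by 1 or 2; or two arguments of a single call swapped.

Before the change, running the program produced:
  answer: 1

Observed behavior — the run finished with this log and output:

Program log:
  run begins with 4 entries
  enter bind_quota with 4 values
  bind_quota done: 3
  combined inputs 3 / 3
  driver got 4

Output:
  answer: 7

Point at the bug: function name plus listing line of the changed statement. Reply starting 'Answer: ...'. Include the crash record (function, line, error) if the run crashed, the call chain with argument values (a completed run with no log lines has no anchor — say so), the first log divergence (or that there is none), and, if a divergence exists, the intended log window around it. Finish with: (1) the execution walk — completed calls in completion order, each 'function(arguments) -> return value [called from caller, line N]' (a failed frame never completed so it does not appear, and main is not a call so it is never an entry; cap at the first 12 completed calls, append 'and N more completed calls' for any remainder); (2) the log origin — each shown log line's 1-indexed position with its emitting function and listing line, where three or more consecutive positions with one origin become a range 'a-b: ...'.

Answer: the defect is in split_margin at line 23.
Key fact: The two runs log identically and part ways only at the printed values.
Call chain: main.
First divergence: there is none — every log position agrees.
Execution walk:
  bind_quota([-5, 3, -2, 1]) -> 3  [called from trim_outliers, line 16]
  locate_pivot(-1, 4) -> 4  [called from locate_pivot, line 4]
  locate_pivot(1, 3) -> 4  [called from locate_pivot, line 4]
  locate_pivot(3, 0) -> 4  [called from trim_outliers, line 19]
  trim_outliers([-5, 3, -2, 1]) -> 4  [called from main, line 30]
  split_margin(4, 3) -> 7  [called from main, line 32]
Log origins:
  1: emitted by main (line 29)
  2: emitted by bind_quota (line 7)
  3: emitted by bind_quota (line 12)
  4: emitted by trim_outliers (line 18)
  5: emitted by main (line 31)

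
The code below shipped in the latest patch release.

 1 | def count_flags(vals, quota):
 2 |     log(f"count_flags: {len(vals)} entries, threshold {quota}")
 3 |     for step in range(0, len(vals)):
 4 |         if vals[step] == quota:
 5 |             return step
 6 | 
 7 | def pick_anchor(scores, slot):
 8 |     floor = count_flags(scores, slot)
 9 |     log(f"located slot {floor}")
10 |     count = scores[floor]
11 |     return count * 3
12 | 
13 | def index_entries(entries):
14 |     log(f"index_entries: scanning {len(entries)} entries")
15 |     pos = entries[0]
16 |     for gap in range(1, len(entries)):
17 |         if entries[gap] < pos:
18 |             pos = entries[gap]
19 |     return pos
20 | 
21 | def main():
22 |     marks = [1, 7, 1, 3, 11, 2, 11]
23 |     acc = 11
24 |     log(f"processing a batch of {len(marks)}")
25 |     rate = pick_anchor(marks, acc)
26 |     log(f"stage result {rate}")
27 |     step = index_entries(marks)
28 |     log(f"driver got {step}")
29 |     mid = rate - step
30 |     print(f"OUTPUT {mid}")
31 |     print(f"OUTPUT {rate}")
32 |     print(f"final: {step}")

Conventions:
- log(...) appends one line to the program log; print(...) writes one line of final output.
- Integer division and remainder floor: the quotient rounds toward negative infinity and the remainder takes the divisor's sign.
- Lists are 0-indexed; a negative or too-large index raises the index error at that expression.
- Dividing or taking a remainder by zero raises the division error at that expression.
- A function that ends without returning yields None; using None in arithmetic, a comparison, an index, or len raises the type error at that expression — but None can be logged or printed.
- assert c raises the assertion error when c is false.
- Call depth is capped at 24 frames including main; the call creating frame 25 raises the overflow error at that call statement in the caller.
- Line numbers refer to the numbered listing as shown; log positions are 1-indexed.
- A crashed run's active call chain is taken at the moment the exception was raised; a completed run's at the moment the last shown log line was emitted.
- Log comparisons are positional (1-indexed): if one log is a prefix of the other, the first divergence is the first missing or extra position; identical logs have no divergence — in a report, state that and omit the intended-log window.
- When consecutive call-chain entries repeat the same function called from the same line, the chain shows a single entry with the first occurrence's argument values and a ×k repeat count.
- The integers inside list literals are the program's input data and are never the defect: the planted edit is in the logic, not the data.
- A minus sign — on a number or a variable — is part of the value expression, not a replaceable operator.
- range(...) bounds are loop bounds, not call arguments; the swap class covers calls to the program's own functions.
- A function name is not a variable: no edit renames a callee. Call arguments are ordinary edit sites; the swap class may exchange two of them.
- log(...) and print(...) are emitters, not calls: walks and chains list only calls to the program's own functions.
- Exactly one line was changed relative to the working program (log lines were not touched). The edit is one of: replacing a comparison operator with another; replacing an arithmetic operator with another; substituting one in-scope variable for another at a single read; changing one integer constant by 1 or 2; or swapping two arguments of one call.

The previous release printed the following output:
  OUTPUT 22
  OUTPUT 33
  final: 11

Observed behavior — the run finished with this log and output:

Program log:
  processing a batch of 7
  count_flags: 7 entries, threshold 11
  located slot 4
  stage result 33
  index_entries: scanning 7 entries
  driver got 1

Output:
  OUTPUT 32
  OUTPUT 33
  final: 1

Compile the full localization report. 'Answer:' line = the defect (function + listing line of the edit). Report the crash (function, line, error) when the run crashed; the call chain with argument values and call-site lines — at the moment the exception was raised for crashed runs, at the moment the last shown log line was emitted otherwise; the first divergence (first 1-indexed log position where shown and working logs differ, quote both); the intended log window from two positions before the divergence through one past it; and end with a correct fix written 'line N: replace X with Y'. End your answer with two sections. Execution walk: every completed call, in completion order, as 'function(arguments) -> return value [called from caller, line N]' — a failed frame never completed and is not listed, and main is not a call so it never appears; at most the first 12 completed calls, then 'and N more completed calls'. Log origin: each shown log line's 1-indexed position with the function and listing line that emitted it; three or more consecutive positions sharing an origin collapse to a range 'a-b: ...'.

Answer: the defect is in index_entries at line 17.
Key observation: At log position 6 the runs split — shown 'driver got 1', but the working version logs 'driver got 11'.
Call chain: main.
First divergence: at position 6 the run shows 'driver got 1' where the working version logs 'driver got 11'.
Intended log window:
  4: stage result 33
  5: index_entries: scanning 7 entries
  6: driver got 11
Execution walk:
  count_flags([1, 7, 1, 3, 11, 2, 11], 11) -> 4  [called from pick_anchor, line 8]
  pick_anchor([1, 7, 1, 3, 11, 2, 11], 11) -> 33  [called from main, line 25]
  index_entries([1, 7, 1, 3, 11, 2, 11]) -> 1  [called from main, line 27]
Log origins:
  1: emitted by main (line 24)
  2: emitted by count_flags (line 2)
  3: emitted by pick_anchor (line 9)
  4: emitted by main (line 26)
  5: emitted by index_entries (line 14)
  6: emitted by main (line 28)
A correct fix: line 17: replace `<` with `>`.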